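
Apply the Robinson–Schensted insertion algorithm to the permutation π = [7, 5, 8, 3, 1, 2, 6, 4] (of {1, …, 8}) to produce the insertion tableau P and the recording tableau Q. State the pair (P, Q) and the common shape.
P = [1, 2, 4] / [3, 6] / [5, 8] / [7];  Q = [1, 3, 7] / [2, 6] / [4, 8] / [5];  common shape = (3, 2, 2, 1)

Row-insert the values π_1, π_2, … into P one at a time, bumping the leftmost entry strictly greater than the inserted value down to the next row. The recording tableau Q records, in position (i, j), the step at which that cell was added to P.
  Insert 7 (step 1): P = [7];  Q = [1]
  Insert 5 (step 2): P = [5] / [7];  Q = [1] / [2]
  Insert 8 (step 3): P = [5, 8] / [7];  Q = [1, 3] / [2]
  Insert 3 (step 4): P = [3, 8] / [5] / [7];  Q = [1, 3] / [2] / [4]
  Insert 1 (step 5): P = [1, 8] / [3] / [5] / [7];  Q = [1, 3] / [2] / [4] / [5]
  Insert 2 (step 6): P = [1, 2] / [3, 8] / [5] / [7];  Q = [1, 3] / [2, 6] / [4] / [5]
  Insert 6 (step 7): P = [1, 2, 6] / [3, 8] / [5] / [7];  Q = [1, 3, 7] / [2, 6] / [4] / [5]
  Insert 4 (step 8): P = [1, 2, 4] / [3, 6] / [5, 8] / [7];  Q = [1, 3, 7] / [2, 6] / [4, 8] / [5]
Final shape: (3, 2, 2, 1).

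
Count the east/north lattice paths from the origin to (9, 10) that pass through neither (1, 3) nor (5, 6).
Number of paths = 44098

Inclusion–exclusion. Total paths: C(19, 9) = 92378. Through P₁: C(4, 1)·C(15, 8) = 25740. Through P₂: C(11, 5)·C(8, 4) = 32340. Since P₁ is strictly southwest of P₂, a monotone path through both must visit P₁ then P₂; paths through both = C(4, 1)·C(7, 4)·C(8, 4) = 9800. Avoid both = 92378 − 25740 − 32340 + 9800 = 44098.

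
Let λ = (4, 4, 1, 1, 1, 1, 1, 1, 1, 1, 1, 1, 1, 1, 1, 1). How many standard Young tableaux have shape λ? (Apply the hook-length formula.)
# SYT of shape (4, 4, 1, 1, 1, 1, 1, 1, 1, 1, 1, 1, 1, 1, 1, 1) = 261800

Hook-length formula: f^λ = n! / Π hook(c), product over all cells c of the Young diagram. For λ = (4, 4, 1, 1, 1, 1, 1, 1, 1, 1, 1, 1, 1, 1, 1, 1), n = 22 boxes. Hook lengths by row (left-to-right, top-to-bottom): [19, 4, 3, 2]; [18, 3, 2, 1]; [14]; [13]; [12]; [11]; [10]; [9]; [8]; [7]; [6]; [5]; [4]; [3]; [2]; [1]. Product of hooks = 4293356485017600. So f^λ = 22! / 4293356485017600 = 1124000727777607680000 / 4293356485017600 = 261800.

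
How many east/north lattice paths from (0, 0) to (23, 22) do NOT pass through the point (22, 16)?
Number of paths = 3961035542790

Total paths from (0, 0) to (23, 22): C(45, 23) = 4116715363800. Paths through (22, 16): (paths (0, 0) → (22, 16)) × (paths (22, 16) → (23, 22)) = C(38, 22) · C(7, 1) = 22239974430 · 7 = 155679821010. Avoidance count = 4116715363800 − 155679821010 = 3961035542790.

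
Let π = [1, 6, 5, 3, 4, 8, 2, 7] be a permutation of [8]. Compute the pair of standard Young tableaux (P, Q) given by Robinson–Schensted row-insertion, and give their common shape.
P = [1, 2, 4, 7] / [3, 8] / [5] / [6];  Q = [1, 2, 5, 6] / [3, 8] / [4] / [7];  common shape = (4, 2, 1, 1)

Row-insert the values π_1, π_2, … into P one at a time, bumping the leftmost entry strictly greater than the inserted value down to the next row. The recording tableau Q records, in position (i, j), the step at which that cell was added to P.
  Insert 1 (step 1): P = [1];  Q = [1]
  Insert 6 (step 2): P = [1, 6];  Q = [1, 2]
  Insert 5 (step 3): P = [1, 5] / [6];  Q = [1, 2] / [3]
  Insert 3 (step 4): P = [1, 3] / [5] / [6];  Q = [1, 2] / [3] / [4]
  Insert 4 (step 5): P = [1, 3, 4] / [5] / [6];  Q = [1, 2, 5] / [3] / [4]
  Insert 8 (step 6): P = [1, 3, 4, 8] / [5] / [6];  Q = [1, 2, 5, 6] / [3] / [4]
  Insert 2 (step 7): P = [1, 2, 4, 8] / [3] / [5] / [6];  Q = [1, 2, 5, 6] / [3] / [4] / [7]
  Insert 7 (step 8): P = [1, 2, 4, 7] / [3, 8] / [5] / [6];  Q = [1, 2, 5, 6] / [3, 8] / [4] / [7]
Final shape: (4, 2, 1, 1).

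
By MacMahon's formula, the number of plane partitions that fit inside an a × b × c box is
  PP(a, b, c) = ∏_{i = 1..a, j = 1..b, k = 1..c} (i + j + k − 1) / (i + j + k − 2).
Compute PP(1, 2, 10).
PP(1, 2, 10) = 66

Evaluate the triple product over i = 1..1, j = 1..2, k = 1..10. The factors are (2/1) · (3/2) · (4/3) · (5/4) · (6/5) · (7/6) · (8/7) · (9/8) · … (20 factors total). The numerators and denominators telescope so the product is an integer; carrying out the multiplication exactly gives PP(1, 2, 10) = 66.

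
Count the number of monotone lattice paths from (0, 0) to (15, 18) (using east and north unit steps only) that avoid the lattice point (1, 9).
Number of paths = 1028986420

Total paths from (0, 0) to (15, 18): C(33, 15) = 1037158320. Paths through (1, 9): (paths (0, 0) → (1, 9)) × (paths (1, 9) → (15, 18)) = C(10, 1) · C(23, 14) = 10 · 817190 = 8171900. Avoidance count = 1037158320 − 8171900 = 1028986420.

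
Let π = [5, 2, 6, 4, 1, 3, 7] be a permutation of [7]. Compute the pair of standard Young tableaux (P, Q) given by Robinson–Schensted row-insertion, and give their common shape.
P = [1, 3, 7] / [2, 4] / [5, 6];  Q = [1, 3, 7] / [2, 4] / [5, 6];  common shape = (3, 2, 2)

Row-insert the values π_1, π_2, … into P one at a time, bumping the leftmost entry strictly greater than the inserted value down to the next row. The recording tableau Q records, in position (i, j), the step at which that cell was added to P.
  Insert 5 (step 1): P = [5];  Q = [1]
  Insert 2 (step 2): P = [2] / [5];  Q = [1] / [2]
  Insert 6 (step 3): P = [2, 6] / [5];  Q = [1, 3] / [2]
  Insert 4 (step 4): P = [2, 4] / [5, 6];  Q = [1, 3] / [2, 4]
  Insert 1 (step 5): P = [1, 4] / [2, 6] / [5];  Q = [1, 3] / [2, 4] / [5]
  Insert 3 (step 6): P = [1, 3] / [2, 4] / [5, 6];  Q = [1, 3] / [2, 4] / [5, 6]
  Insert 7 (step 7): P = [1, 3, 7] / [2, 4] / [5, 6];  Q = [1, 3, 7] / [2, 4] / [5, 6]
Final shape: (3, 2, 2).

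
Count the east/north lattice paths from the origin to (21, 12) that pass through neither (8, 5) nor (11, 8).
Number of paths = 205157238

Inclusion–exclusion. Total paths: C(33, 21) = 354817320. Through P₁: C(13, 8)·C(20, 13) = 99768240. Through P₂: C(19, 11)·C(14, 10) = 75657582. Since P₁ is strictly southwest of P₂, a monotone path through both must visit P₁ then P₂; paths through both = C(13, 8)·C(6, 3)·C(14, 10) = 25765740. Avoid both = 354817320 − 99768240 − 75657582 + 25765740 = 205157238.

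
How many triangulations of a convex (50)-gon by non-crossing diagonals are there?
C_48 = 131327898242169365477991900

These polygon triangulations are counted by the Catalan number C_n = (1/(n + 1)) · C(2n, n). For n = 48: C_48 = (1/49) · C(96, 48) = 6435067013866298908421603100/49 = 131327898242169365477991900.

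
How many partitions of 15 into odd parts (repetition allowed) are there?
p_odd(15) = 27

Partitions of 15 using only odd parts 1, 3, 5, …: 15, 13+1+1, 11+3+1, 11+1+1+1+1, 9+5+1, 9+3+3, 9+3+1+1+1, 9+1+1+1+1+1+1, 7+7+1, 7+5+3, 7+5+1+1+1, 7+3+3+1+1, 7+3+1+1+1+1+1, 7+1+1+1+1+1+1+1+1, 5+5+5, 5+5+3+1+1, 5+5+1+1+1+1+1, 5+3+3+3+1, 5+3+3+1+1+1+1, 5+3+1+1+1+1+1+1+1, 5+1+1+1+1+1+1+1+1+1+1, 3+3+3+3+3, 3+3+3+3+1+1+1, 3+3+3+1+1+1+1+1+1, 3+3+1+1+1+1+1+1+1+1+1, 3+1+1+1+1+1+1+1+1+1+1+1+1, 1+1+1+1+1+1+1+1+1+1+1+1+1+1+1. There are 27. (Euler: this equals q(15), the number of distinct-part partitions.)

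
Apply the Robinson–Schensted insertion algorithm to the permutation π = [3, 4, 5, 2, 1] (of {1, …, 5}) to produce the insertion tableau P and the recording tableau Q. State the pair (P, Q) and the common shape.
P = [1, 4, 5] / [2] / [3];  Q = [1, 2, 3] / [4] / [5];  common shape = (3, 1, 1)

Row-insert the values π_1, π_2, … into P one at a time, bumping the leftmost entry strictly greater than the inserted value down to the next row. The recording tableau Q records, in position (i, j), the step at which that cell was added to P.
  Insert 3 (step 1): P = [3];  Q = [1]
  Insert 4 (step 2): P = [3, 4];  Q = [1, 2]
  Insert 5 (step 3): P = [3, 4, 5];  Q = [1, 2, 3]
  Insert 2 (step 4): P = [2, 4, 5] / [3];  Q = [1, 2, 3] / [4]
  Insert 1 (step 5): P = [1, 4, 5] / [2] / [3];  Q = [1, 2, 3] / [4] / [5]
Final shape: (3, 1, 1).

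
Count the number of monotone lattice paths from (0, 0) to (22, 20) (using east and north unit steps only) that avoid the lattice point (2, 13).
Number of paths = 513698364270

Total paths from (0, 0) to (22, 20): C(42, 22) = 513791607420. Paths through (2, 13): (paths (0, 0) → (2, 13)) × (paths (2, 13) → (22, 20)) = C(15, 2) · C(27, 20) = 105 · 888030 = 93243150. Avoidance count = 513791607420 − 93243150 = 513698364270.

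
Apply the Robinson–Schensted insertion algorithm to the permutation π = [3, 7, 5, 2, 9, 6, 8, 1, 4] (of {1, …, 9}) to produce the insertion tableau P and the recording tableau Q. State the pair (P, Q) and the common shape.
P = [1, 4, 6, 8] / [2, 5] / [3, 9] / [7];  Q = [1, 2, 5, 7] / [3, 6] / [4, 9] / [8];  common shape = (4, 2, 2, 1)

Row-insert the values π_1, π_2, … into P one at a time, bumping the leftmost entry strictly greater than the inserted value down to the next row. The recording tableau Q records, in position (i, j), the step at which that cell was added to P.
  Insert 3 (step 1): P = [3];  Q = [1]
  Insert 7 (step 2): P = [3, 7];  Q = [1, 2]
  Insert 5 (step 3): P = [3, 5] / [7];  Q = [1, 2] / [3]
  Insert 2 (step 4): P = [2, 5] / [3] / [7];  Q = [1, 2] / [3] / [4]
  Insert 9 (step 5): P = [2, 5, 9] / [3] / [7];  Q = [1, 2, 5] / [3] / [4]
  Insert 6 (step 6): P = [2, 5, 6] / [3, 9] / [7];  Q = [1, 2, 5] / [3, 6] / [4]
  Insert 8 (step 7): P = [2, 5, 6, 8] / [3, 9] / [7];  Q = [1, 2, 5, 7] / [3, 6] / [4]
  Insert 1 (step 8): P = [1, 5, 6, 8] / [2, 9] / [3] / [7];  Q = [1, 2, 5, 7] / [3, 6] / [4] / [8]
  Insert 4 (step 9): P = [1, 4, 6, 8] / [2, 5] / [3, 9] / [7];  Q = [1, 2, 5, 7] / [3, 6] / [4, 9] / [8]
Final shape: (4, 2, 2, 1).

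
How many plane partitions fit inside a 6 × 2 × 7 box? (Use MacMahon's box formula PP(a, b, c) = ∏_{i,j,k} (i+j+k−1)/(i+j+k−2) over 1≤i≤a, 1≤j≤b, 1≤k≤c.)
PP(6, 2, 7) = 736164

Evaluate the triple product over i = 1..6, j = 1..2, k = 1..7. The factors are (2/1) · (3/2) · (4/3) · (5/4) · (6/5) · (7/6) · (8/7) · (3/2) · … (84 factors total). The numerators and denominators telescope so the product is an integer; carrying out the multiplication exactly gives PP(6, 2, 7) = 736164.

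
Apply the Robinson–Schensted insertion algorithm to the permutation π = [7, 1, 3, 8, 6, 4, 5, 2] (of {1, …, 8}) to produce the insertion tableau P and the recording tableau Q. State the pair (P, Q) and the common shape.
P = [1, 2, 4, 5] / [3, 8] / [6] / [7];  Q = [1, 3, 4, 7] / [2, 5] / [6] / [8];  common shape = (4, 2, 1, 1)

Row-insert the values π_1, π_2, … into P one at a time, bumping the leftmost entry strictly greater than the inserted value down to the next row. The recording tableau Q records, in position (i, j), the step at which that cell was added to P.
  Insert 7 (step 1): P = [7];  Q = [1]
  Insert 1 (step 2): P = [1] / [7];  Q = [1] / [2]
  Insert 3 (step 3): P = [1, 3] / [7];  Q = [1, 3] / [2]
  Insert 8 (step 4): P = [1, 3, 8] / [7];  Q = [1, 3, 4] / [2]
  Insert 6 (step 5): P = [1, 3, 6] / [7, 8];  Q = [1, 3, 4] / [2, 5]
  Insert 4 (step 6): P = [1, 3, 4] / [6, 8] / [7];  Q = [1, 3, 4] / [2, 5] / [6]
  Insert 5 (step 7): P = [1, 3, 4, 5] / [6, 8] / [7];  Q = [1, 3, 4, 7] / [2, 5] / [6]
  Insert 2 (step 8): P = [1, 2, 4, 5] / [3, 8] / [6] / [7];  Q = [1, 3, 4, 7] / [2, 5] / [6] / [8]
Final shape: (4, 2, 1, 1).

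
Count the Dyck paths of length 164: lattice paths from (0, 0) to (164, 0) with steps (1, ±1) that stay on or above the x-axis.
C_82 = 17526585015616776834735140517915655636396234280

These Dyck paths are counted by the Catalan number C_n = (1/(n + 1)) · C(2n, n). For n = 82: C_82 = (1/83) · C(164, 82) = 1454706556296192477283016662986999417820887445240/83 = 17526585015616776834735140517915655636396234280.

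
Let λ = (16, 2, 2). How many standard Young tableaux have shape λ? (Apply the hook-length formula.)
# SYT of shape (16, 2, 2) = 7600

Hook-length formula: f^λ = n! / Π hook(c), product over all cells c of the Young diagram. For λ = (16, 2, 2), n = 20 boxes. Hook lengths by row (left-to-right, top-to-bottom): [18, 17, 14, 13, 12, 11, 10, 9, 8, 7, 6, 5, 4, 3, 2, 1]; [3, 2]; [2, 1]. Product of hooks = 320118685286400. So f^λ = 20! / 320118685286400 = 2432902008176640000 / 320118685286400 = 7600.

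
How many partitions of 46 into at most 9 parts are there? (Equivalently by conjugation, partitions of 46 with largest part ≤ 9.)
p(46, parts ≤ 9) = 28629

Use the recurrence p(n, m) = p(n, m−1) + p(n−m, m): either the largest part is < m (count p(n, m−1)) or the largest part is exactly m (remove one copy of m, count p(n−m, m)). With p(0, ·) = 1 this gives p(46, parts ≤ 9) = 28629. (By conjugating Young diagrams, this also counts partitions of 46 into at most 9 parts.)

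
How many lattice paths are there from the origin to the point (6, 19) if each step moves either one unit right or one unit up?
Number of paths = 177100

A monotone lattice path from (0, 0) to (6, 19) consists of 6 east steps and 19 north steps in some order, so it is determined by which 6 of the 25 steps are east. The count is C(25, 6) = 177100.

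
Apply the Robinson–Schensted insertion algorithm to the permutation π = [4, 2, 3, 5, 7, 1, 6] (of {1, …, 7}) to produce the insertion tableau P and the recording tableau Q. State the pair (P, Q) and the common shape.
P = [1, 3, 5, 6] / [2, 7] / [4];  Q = [1, 3, 4, 5] / [2, 7] / [6];  common shape = (4, 2, 1)

Row-insert the values π_1, π_2, … into P one at a time, bumping the leftmost entry strictly greater than the inserted value down to the next row. The recording tableau Q records, in position (i, j), the step at which that cell was added to P.
  Insert 4 (step 1): P = [4];  Q = [1]
  Insert 2 (step 2): P = [2] / [4];  Q = [1] / [2]
  Insert 3 (step 3): P = [2, 3] / [4];  Q = [1, 3] / [2]
  Insert 5 (step 4): P = [2, 3, 5] / [4];  Q = [1, 3, 4] / [2]
  Insert 7 (step 5): P = [2, 3, 5, 7] / [4];  Q = [1, 3, 4, 5] / [2]
  Insert 1 (step 6): P = [1, 3, 5, 7] / [2] / [4];  Q = [1, 3, 4, 5] / [2] / [6]
  Insert 6 (step 7): P = [1, 3, 5, 6] / [2, 7] / [4];  Q = [1, 3, 4, 5] / [2, 7] / [6]
Final shape: (4, 2, 1).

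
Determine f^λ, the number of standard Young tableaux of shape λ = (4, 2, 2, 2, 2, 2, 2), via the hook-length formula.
# SYT of shape (4, 2, 2, 2, 2, 2, 2) = 32032

Hook-length formula: f^λ = n! / Π hook(c), product over all cells c of the Young diagram. For λ = (4, 2, 2, 2, 2, 2, 2), n = 16 boxes. Hook lengths by row (left-to-right, top-to-bottom): [10, 9, 2, 1]; [7, 6]; [6, 5]; [5, 4]; [4, 3]; [3, 2]; [2, 1]. Product of hooks = 653184000. So f^λ = 16! / 653184000 = 20922789888000 / 653184000 = 32032.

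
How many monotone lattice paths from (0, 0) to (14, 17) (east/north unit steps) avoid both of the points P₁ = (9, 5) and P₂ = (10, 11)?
Number of paths = 181666729

Inclusion–exclusion. Total paths: C(31, 14) = 265182525. Through P₁: C(14, 9)·C(17, 5) = 12388376. Through P₂: C(21, 10)·C(10, 4) = 74070360. Since P₁ is strictly southwest of P₂, a monotone path through both must visit P₁ then P₂; paths through both = C(14, 9)·C(7, 1)·C(10, 4) = 2942940. Avoid both = 265182525 − 12388376 − 74070360 + 2942940 = 181666729.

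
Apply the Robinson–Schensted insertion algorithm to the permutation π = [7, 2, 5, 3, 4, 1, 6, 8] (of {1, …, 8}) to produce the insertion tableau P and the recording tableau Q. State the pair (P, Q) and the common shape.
P = [1, 3, 4, 6, 8] / [2] / [5] / [7];  Q = [1, 3, 5, 7, 8] / [2] / [4] / [6];  common shape = (5, 1, 1, 1)

Row-insert the values π_1, π_2, … into P one at a time, bumping the leftmost entry strictly greater than the inserted value down to the next row. The recording tableau Q records, in position (i, j), the step at which that cell was added to P.
  Insert 7 (step 1): P = [7];  Q = [1]
  Insert 2 (step 2): P = [2] / [7];  Q = [1] / [2]
  Insert 5 (step 3): P = [2, 5] / [7];  Q = [1, 3] / [2]
  Insert 3 (step 4): P = [2, 3] / [5] / [7];  Q = [1, 3] / [2] / [4]
  Insert 4 (step 5): P = [2, 3, 4] / [5] / [7];  Q = [1, 3, 5] / [2] / [4]
  Insert 1 (step 6): P = [1, 3, 4] / [2] / [5] / [7];  Q = [1, 3, 5] / [2] / [4] / [6]
  Insert 6 (step 7): P = [1, 3, 4, 6] / [2] / [5] / [7];  Q = [1, 3, 5, 7] / [2] / [4] / [6]
  Insert 8 (step 8): P = [1, 3, 4, 6, 8] / [2] / [5] / [7];  Q = [1, 3, 5, 7, 8] / [2] / [4] / [6]
Final shape: (5, 1, 1, 1).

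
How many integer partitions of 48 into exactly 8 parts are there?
p(48, 8 parts) = 9749

Partitions of n into exactly k parts are in bijection with partitions of n − k into at most k parts (subtract 1 from each part). So p(48, exactly 8) = p(40, parts ≤ 8). Computing via the recurrence p(m, j) = p(m, j−1) + p(m−j, j) gives 9749.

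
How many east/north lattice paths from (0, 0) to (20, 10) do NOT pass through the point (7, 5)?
Number of paths = 23259159

Total paths from (0, 0) to (20, 10): C(30, 20) = 30045015. Paths through (7, 5): (paths (0, 0) → (7, 5)) × (paths (7, 5) → (20, 10)) = C(12, 7) · C(18, 13) = 792 · 8568 = 6785856. Avoidance count = 30045015 − 6785856 = 23259159.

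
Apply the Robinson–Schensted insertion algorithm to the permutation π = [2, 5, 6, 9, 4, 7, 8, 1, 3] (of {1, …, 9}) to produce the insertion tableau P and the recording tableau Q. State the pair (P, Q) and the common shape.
P = [1, 3, 6, 7, 8] / [2, 4] / [5, 9];  Q = [1, 2, 3, 4, 7] / [5, 6] / [8, 9];  common shape = (5, 2, 2)

Row-insert the values π_1, π_2, … into P one at a time, bumping the leftmost entry strictly greater than the inserted value down to the next row. The recording tableau Q records, in position (i, j), the step at which that cell was added to P.
  Insert 2 (step 1): P = [2];  Q = [1]
  Insert 5 (step 2): P = [2, 5];  Q = [1, 2]
  Insert 6 (step 3): P = [2, 5, 6];  Q = [1, 2, 3]
  Insert 9 (step 4): P = [2, 5, 6, 9];  Q = [1, 2, 3, 4]
  Insert 4 (step 5): P = [2, 4, 6, 9] / [5];  Q = [1, 2, 3, 4] / [5]
  Insert 7 (step 6): P = [2, 4, 6, 7] / [5, 9];  Q = [1, 2, 3, 4] / [5, 6]
  Insert 8 (step 7): P = [2, 4, 6, 7, 8] / [5, 9];  Q = [1, 2, 3, 4, 7] / [5, 6]
  Insert 1 (step 8): P = [1, 4, 6, 7, 8] / [2, 9] / [5];  Q = [1, 2, 3, 4, 7] / [5, 6] / [8]
  Insert 3 (step 9): P = [1, 3, 6, 7, 8] / [2, 4] / [5, 9];  Q = [1, 2, 3, 4, 7] / [5, 6] / [8, 9]
Final shape: (5, 2, 2).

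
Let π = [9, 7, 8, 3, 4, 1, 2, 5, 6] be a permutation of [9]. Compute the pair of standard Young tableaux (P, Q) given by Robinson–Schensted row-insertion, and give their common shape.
P = [1, 2, 5, 6] / [3, 4] / [7, 8] / [9];  Q = [1, 3, 8, 9] / [2, 5] / [4, 7] / [6];  common shape = (4, 2, 2, 1)

Row-insert the values π_1, π_2, … into P one at a time, bumping the leftmost entry strictly greater than the inserted value down to the next row. The recording tableau Q records, in position (i, j), the step at which that cell was added to P.
  Insert 9 (step 1): P = [9];  Q = [1]
  Insert 7 (step 2): P = [7] / [9];  Q = [1] / [2]
  Insert 8 (step 3): P = [7, 8] / [9];  Q = [1, 3] / [2]
  Insert 3 (step 4): P = [3, 8] / [7] / [9];  Q = [1, 3] / [2] / [4]
  Insert 4 (step 5): P = [3, 4] / [7, 8] / [9];  Q = [1, 3] / [2, 5] / [4]
  Insert 1 (step 6): P = [1, 4] / [3, 8] / [7] / [9];  Q = [1, 3] / [2, 5] / [4] / [6]
  Insert 2 (step 7): P = [1, 2] / [3, 4] / [7, 8] / [9];  Q = [1, 3] / [2, 5] / [4, 7] / [6]
  Insert 5 (step 8): P = [1, 2, 5] / [3, 4] / [7, 8] / [9];  Q = [1, 3, 8] / [2, 5] / [4, 7] / [6]
  Insert 6 (step 9): P = [1, 2, 5, 6] / [3, 4] / [7, 8] / [9];  Q = [1, 3, 8, 9] / [2, 5] / [4, 7] / [6]
Final shape: (4, 2, 2, 1).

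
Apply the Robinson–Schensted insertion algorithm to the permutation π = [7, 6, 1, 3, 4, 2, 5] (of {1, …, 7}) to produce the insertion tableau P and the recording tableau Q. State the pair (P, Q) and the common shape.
P = [1, 2, 4, 5] / [3] / [6] / [7];  Q = [1, 4, 5, 7] / [2] / [3] / [6];  common shape = (4, 1, 1, 1)

Row-insert the values π_1, π_2, … into P one at a time, bumping the leftmost entry strictly greater than the inserted value down to the next row. The recording tableau Q records, in position (i, j), the step at which that cell was added to P.
  Insert 7 (step 1): P = [7];  Q = [1]
  Insert 6 (step 2): P = [6] / [7];  Q = [1] / [2]
  Insert 1 (step 3): P = [1] / [6] / [7];  Q = [1] / [2] / [3]
  Insert 3 (step 4): P = [1, 3] / [6] / [7];  Q = [1, 4] / [2] / [3]
  Insert 4 (step 5): P = [1, 3, 4] / [6] / [7];  Q = [1, 4, 5] / [2] / [3]
  Insert 2 (step 6): P = [1, 2, 4] / [3] / [6] / [7];  Q = [1, 4, 5] / [2] / [3] / [6]
  Insert 5 (step 7): P = [1, 2, 4, 5] / [3] / [6] / [7];  Q = [1, 4, 5, 7] / [2] / [3] / [6]
Final shape: (4, 1, 1, 1).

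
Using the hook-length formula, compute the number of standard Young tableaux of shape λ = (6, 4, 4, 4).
# SYT of shape (6, 4, 4, 4) = 1021020

Hook-length formula: f^λ = n! / Π hook(c), product over all cells c of the Young diagram. For λ = (6, 4, 4, 4), n = 18 boxes. Hook lengths by row (left-to-right, top-to-bottom): [9, 8, 7, 6, 2, 1]; [6, 5, 4, 3]; [5, 4, 3, 2]; [4, 3, 2, 1]. Product of hooks = 6270566400. So f^λ = 18! / 6270566400 = 6402373705728000 / 6270566400 = 1021020.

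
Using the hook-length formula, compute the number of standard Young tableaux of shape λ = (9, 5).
# SYT of shape (9, 5) = 1001

Hook-length formula: f^λ = n! / Π hook(c), product over all cells c of the Young diagram. For λ = (9, 5), n = 14 boxes. Hook lengths by row (left-to-right, top-to-bottom): [10, 9, 8, 7, 6, 4, 3, 2, 1]; [5, 4, 3, 2, 1]. Product of hooks = 87091200. So f^λ = 14! / 87091200 = 87178291200 / 87091200 = 1001.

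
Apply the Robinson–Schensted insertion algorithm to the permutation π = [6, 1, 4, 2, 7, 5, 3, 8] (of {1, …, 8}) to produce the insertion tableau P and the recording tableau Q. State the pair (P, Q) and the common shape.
P = [1, 2, 3, 8] / [4, 5] / [6, 7];  Q = [1, 3, 5, 8] / [2, 6] / [4, 7];  common shape = (4, 2, 2)

Row-insert the values π_1, π_2, … into P one at a time, bumping the leftmost entry strictly greater than the inserted value down to the next row. The recording tableau Q records, in position (i, j), the step at which that cell was added to P.
  Insert 6 (step 1): P = [6];  Q = [1]
  Insert 1 (step 2): P = [1] / [6];  Q = [1] / [2]
  Insert 4 (step 3): P = [1, 4] / [6];  Q = [1, 3] / [2]
  Insert 2 (step 4): P = [1, 2] / [4] / [6];  Q = [1, 3] / [2] / [4]
  Insert 7 (step 5): P = [1, 2, 7] / [4] / [6];  Q = [1, 3, 5] / [2] / [4]
  Insert 5 (step 6): P = [1, 2, 5] / [4, 7] / [6];  Q = [1, 3, 5] / [2, 6] / [4]
  Insert 3 (step 7): P = [1, 2, 3] / [4, 5] / [6, 7];  Q = [1, 3, 5] / [2, 6] / [4, 7]
  Insert 8 (step 8): P = [1, 2, 3, 8] / [4, 5] / [6, 7];  Q = [1, 3, 5, 8] / [2, 6] / [4, 7]
Final shape: (4, 2, 2).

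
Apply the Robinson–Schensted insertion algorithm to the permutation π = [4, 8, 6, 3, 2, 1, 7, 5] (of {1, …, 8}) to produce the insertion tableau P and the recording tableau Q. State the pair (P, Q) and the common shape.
P = [1, 5, 7] / [2, 6] / [3] / [4] / [8];  Q = [1, 2, 7] / [3, 8] / [4] / [5] / [6];  common shape = (3, 2, 1, 1, 1)

Row-insert the values π_1, π_2, … into P one at a time, bumping the leftmost entry strictly greater than the inserted value down to the next row. The recording tableau Q records, in position (i, j), the step at which that cell was added to P.
  Insert 4 (step 1): P = [4];  Q = [1]
  Insert 8 (step 2): P = [4, 8];  Q = [1, 2]
  Insert 6 (step 3): P = [4, 6] / [8];  Q = [1, 2] / [3]
  Insert 3 (step 4): P = [3, 6] / [4] / [8];  Q = [1, 2] / [3] / [4]
  Insert 2 (step 5): P = [2, 6] / [3] / [4] / [8];  Q = [1, 2] / [3] / [4] / [5]
  Insert 1 (step 6): P = [1, 6] / [2] / [3] / [4] / [8];  Q = [1, 2] / [3] / [4] / [5] / [6]
  Insert 7 (step 7): P = [1, 6, 7] / [2] / [3] / [4] / [8];  Q = [1, 2, 7] / [3] / [4] / [5] / [6]
  Insert 5 (step 8): P = [1, 5, 7] / [2, 6] / [3] / [4] / [8];  Q = [1, 2, 7] / [3, 8] / [4] / [5] / [6]
Final shape: (3, 2, 1, 1, 1).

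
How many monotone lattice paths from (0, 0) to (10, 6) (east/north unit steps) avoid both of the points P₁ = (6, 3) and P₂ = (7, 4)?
Number of paths = 3448

Inclusion–exclusion. Total paths: C(16, 10) = 8008. Through P₁: C(9, 6)·C(7, 4) = 2940. Through P₂: C(11, 7)·C(5, 3) = 3300. Since P₁ is strictly southwest of P₂, a monotone path through both must visit P₁ then P₂; paths through both = C(9, 6)·C(2, 1)·C(5, 3) = 1680. Avoid both = 8008 − 2940 − 3300 + 1680 = 3448.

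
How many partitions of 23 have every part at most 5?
p(23, parts ≤ 5) = 291

Use the recurrence p(n, m) = p(n, m−1) + p(n−m, m): either the largest part is < m (count p(n, m−1)) or the largest part is exactly m (remove one copy of m, count p(n−m, m)). With p(0, ·) = 1 this gives p(23, parts ≤ 5) = 291. (By conjugating Young diagrams, this also counts partitions of 23 into at most 5 parts.)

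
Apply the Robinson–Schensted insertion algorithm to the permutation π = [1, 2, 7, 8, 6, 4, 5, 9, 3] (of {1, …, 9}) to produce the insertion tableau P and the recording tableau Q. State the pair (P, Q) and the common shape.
P = [1, 2, 3, 5, 9] / [4, 8] / [6] / [7];  Q = [1, 2, 3, 4, 8] / [5, 7] / [6] / [9];  common shape = (5, 2, 1, 1)

Row-insert the values π_1, π_2, … into P one at a time, bumping the leftmost entry strictly greater than the inserted value down to the next row. The recording tableau Q records, in position (i, j), the step at which that cell was added to P.
  Insert 1 (step 1): P = [1];  Q = [1]
  Insert 2 (step 2): P = [1, 2];  Q = [1, 2]
  Insert 7 (step 3): P = [1, 2, 7];  Q = [1, 2, 3]
  Insert 8 (step 4): P = [1, 2, 7, 8];  Q = [1, 2, 3, 4]
  Insert 6 (step 5): P = [1, 2, 6, 8] / [7];  Q = [1, 2, 3, 4] / [5]
  Insert 4 (step 6): P = [1, 2, 4, 8] / [6] / [7];  Q = [1, 2, 3, 4] / [5] / [6]
  Insert 5 (step 7): P = [1, 2, 4, 5] / [6, 8] / [7];  Q = [1, 2, 3, 4] / [5, 7] / [6]
  Insert 9 (step 8): P = [1, 2, 4, 5, 9] / [6, 8] / [7];  Q = [1, 2, 3, 4, 8] / [5, 7] / [6]
  Insert 3 (step 9): P = [1, 2, 3, 5, 9] / [4, 8] / [6] / [7];  Q = [1, 2, 3, 4, 8] / [5, 7] / [6] / [9]
Final shape: (5, 2, 1, 1).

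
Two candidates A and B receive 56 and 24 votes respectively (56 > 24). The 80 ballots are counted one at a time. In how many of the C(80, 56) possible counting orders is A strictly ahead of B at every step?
Strict-lead orderings = 64895309128839963280

Total orderings of the 80 votes with 56 for A: C(80, 56) = 162238272822099908200. By the Bertrand ballot formula (Cycle Lemma / reflection principle), the number of orderings in which A is strictly ahead of B throughout is (p − q)/(p + q) · C(p + q, p) = (56 − 24)/(56 + 24) · 162238272822099908200 = 64895309128839963280.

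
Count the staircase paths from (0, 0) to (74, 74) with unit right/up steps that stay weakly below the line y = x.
C_74 = 311496878311103321137536291518809134027240

These NE paths below the diagonal are counted by the Catalan number C_n = (1/(n + 1)) · C(2n, n). For n = 74: C_74 = (1/75) · C(148, 74) = 23362265873332749085315221863910685052043000/75 = 311496878311103321137536291518809134027240.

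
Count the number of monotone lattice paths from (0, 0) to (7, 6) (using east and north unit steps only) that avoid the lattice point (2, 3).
Number of paths = 1156

Total paths from (0, 0) to (7, 6): C(13, 7) = 1716. Paths through (2, 3): (paths (0, 0) → (2, 3)) × (paths (2, 3) → (7, 6)) = C(5, 2) · C(8, 5) = 10 · 56 = 560. Avoidance count = 1716 − 560 = 1156.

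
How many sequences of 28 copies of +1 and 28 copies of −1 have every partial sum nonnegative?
C_28 = 263747951750360

These ballot sequences are counted by the Catalan number C_n = (1/(n + 1)) · C(2n, n). For n = 28: C_28 = (1/29) · C(56, 28) = 7648690600760440/29 = 263747951750360.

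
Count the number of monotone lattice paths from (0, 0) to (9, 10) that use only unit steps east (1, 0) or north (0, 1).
Number of paths = 92378

A monotone lattice path from (0, 0) to (9, 10) consists of 9 east steps and 10 north steps in some order, so it is determined by which 9 of the 19 steps are east. The count is C(19, 9) = 92378.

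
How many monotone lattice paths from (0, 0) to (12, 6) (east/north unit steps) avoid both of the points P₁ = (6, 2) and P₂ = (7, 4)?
Number of paths = 7518

Inclusion–exclusion. Total paths: C(18, 12) = 18564. Through P₁: C(8, 6)·C(10, 6) = 5880. Through P₂: C(11, 7)·C(7, 5) = 6930. Since P₁ is strictly southwest of P₂, a monotone path through both must visit P₁ then P₂; paths through both = C(8, 6)·C(3, 1)·C(7, 5) = 1764. Avoid both = 18564 − 5880 − 6930 + 1764 = 7518.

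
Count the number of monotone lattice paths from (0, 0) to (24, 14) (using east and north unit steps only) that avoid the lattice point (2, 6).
Number of paths = 9505672200

Total paths from (0, 0) to (24, 14): C(38, 24) = 9669554100. Paths through (2, 6): (paths (0, 0) → (2, 6)) × (paths (2, 6) → (24, 14)) = C(8, 2) · C(30, 22) = 28 · 5852925 = 163881900. Avoidance count = 9669554100 − 163881900 = 9505672200.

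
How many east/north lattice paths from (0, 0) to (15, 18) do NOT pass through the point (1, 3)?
Number of paths = 726923280

Total paths from (0, 0) to (15, 18): C(33, 15) = 1037158320. Paths through (1, 3): (paths (0, 0) → (1, 3)) × (paths (1, 3) → (15, 18)) = C(4, 1) · C(29, 14) = 4 · 77558760 = 310235040. Avoidance count = 1037158320 − 310235040 = 726923280.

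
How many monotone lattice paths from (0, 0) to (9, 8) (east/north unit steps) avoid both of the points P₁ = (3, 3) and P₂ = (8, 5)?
Number of paths = 11602

Inclusion–exclusion. Total paths: C(17, 9) = 24310. Through P₁: C(6, 3)·C(11, 6) = 9240. Through P₂: C(13, 8)·C(4, 1) = 5148. Since P₁ is strictly southwest of P₂, a monotone path through both must visit P₁ then P₂; paths through both = C(6, 3)·C(7, 5)·C(4, 1) = 1680. Avoid both = 24310 − 9240 − 5148 + 1680 = 11602.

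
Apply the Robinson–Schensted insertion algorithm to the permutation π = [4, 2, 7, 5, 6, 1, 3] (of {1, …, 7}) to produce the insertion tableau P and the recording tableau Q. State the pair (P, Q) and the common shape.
P = [1, 3, 6] / [2, 5] / [4, 7];  Q = [1, 3, 5] / [2, 4] / [6, 7];  common shape = (3, 2, 2)

Row-insert the values π_1, π_2, … into P one at a time, bumping the leftmost entry strictly greater than the inserted value down to the next row. The recording tableau Q records, in position (i, j), the step at which that cell was added to P.
  Insert 4 (step 1): P = [4];  Q = [1]
  Insert 2 (step 2): P = [2] / [4];  Q = [1] / [2]
  Insert 7 (step 3): P = [2, 7] / [4];  Q = [1, 3] / [2]
  Insert 5 (step 4): P = [2, 5] / [4, 7];  Q = [1, 3] / [2, 4]
  Insert 6 (step 5): P = [2, 5, 6] / [4, 7];  Q = [1, 3, 5] / [2, 4]
  Insert 1 (step 6): P = [1, 5, 6] / [2, 7] / [4];  Q = [1, 3, 5] / [2, 4] / [6]
  Insert 3 (step 7): P = [1, 3, 6] / [2, 5] / [4, 7];  Q = [1, 3, 5] / [2, 4] / [6, 7]
Final shape: (3, 2, 2).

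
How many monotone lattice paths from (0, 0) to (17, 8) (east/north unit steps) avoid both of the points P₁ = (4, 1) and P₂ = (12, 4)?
Number of paths = 568605

Inclusion–exclusion. Total paths: C(25, 17) = 1081575. Through P₁: C(5, 4)·C(20, 13) = 387600. Through P₂: C(16, 12)·C(9, 5) = 229320. Since P₁ is strictly southwest of P₂, a monotone path through both must visit P₁ then P₂; paths through both = C(5, 4)·C(11, 8)·C(9, 5) = 103950. Avoid both = 1081575 − 387600 − 229320 + 103950 = 568605.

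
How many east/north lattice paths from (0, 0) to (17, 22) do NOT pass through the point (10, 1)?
Number of paths = 51008093370

Total paths from (0, 0) to (17, 22): C(39, 17) = 51021117810. Paths through (10, 1): (paths (0, 0) → (10, 1)) × (paths (10, 1) → (17, 22)) = C(11, 10) · C(28, 7) = 11 · 1184040 = 13024440. Avoidance count = 51021117810 − 13024440 = 51008093370.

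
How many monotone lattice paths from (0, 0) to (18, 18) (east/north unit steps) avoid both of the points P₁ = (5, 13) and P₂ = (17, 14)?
Number of paths = 7676368971

Inclusion–exclusion. Total paths: C(36, 18) = 9075135300. Through P₁: C(18, 5)·C(18, 13) = 73410624. Through P₂: C(31, 17)·C(5, 1) = 1325912625. Since P₁ is strictly southwest of P₂, a monotone path through both must visit P₁ then P₂; paths through both = C(18, 5)·C(13, 12)·C(5, 1) = 556920. Avoid both = 9075135300 − 73410624 − 1325912625 + 556920 = 7676368971.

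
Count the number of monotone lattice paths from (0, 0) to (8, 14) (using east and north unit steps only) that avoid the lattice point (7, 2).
Number of paths = 319302

Total paths from (0, 0) to (8, 14): C(22, 8) = 319770. Paths through (7, 2): (paths (0, 0) → (7, 2)) × (paths (7, 2) → (8, 14)) = C(9, 7) · C(13, 1) = 36 · 13 = 468. Avoidance count = 319770 − 468 = 319302.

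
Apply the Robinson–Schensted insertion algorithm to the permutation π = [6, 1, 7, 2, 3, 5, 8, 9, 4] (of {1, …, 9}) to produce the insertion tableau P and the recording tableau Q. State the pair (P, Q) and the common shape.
P = [1, 2, 3, 4, 8, 9] / [5, 7] / [6];  Q = [1, 3, 5, 6, 7, 8] / [2, 4] / [9];  common shape = (6, 2, 1)

Row-insert the values π_1, π_2, … into P one at a time, bumping the leftmost entry strictly greater than the inserted value down to the next row. The recording tableau Q records, in position (i, j), the step at which that cell was added to P.
  Insert 6 (step 1): P = [6];  Q = [1]
  Insert 1 (step 2): P = [1] / [6];  Q = [1] / [2]
  Insert 7 (step 3): P = [1, 7] / [6];  Q = [1, 3] / [2]
  Insert 2 (step 4): P = [1, 2] / [6, 7];  Q = [1, 3] / [2, 4]
  Insert 3 (step 5): P = [1, 2, 3] / [6, 7];  Q = [1, 3, 5] / [2, 4]
  Insert 5 (step 6): P = [1, 2, 3, 5] / [6, 7];  Q = [1, 3, 5, 6] / [2, 4]
  Insert 8 (step 7): P = [1, 2, 3, 5, 8] / [6, 7];  Q = [1, 3, 5, 6, 7] / [2, 4]
  Insert 9 (step 8): P = [1, 2, 3, 5, 8, 9] / [6, 7];  Q = [1, 3, 5, 6, 7, 8] / [2, 4]
  Insert 4 (step 9): P = [1, 2, 3, 4, 8, 9] / [5, 7] / [6];  Q = [1, 3, 5, 6, 7, 8] / [2, 4] / [9]
Final shape: (6, 2, 1).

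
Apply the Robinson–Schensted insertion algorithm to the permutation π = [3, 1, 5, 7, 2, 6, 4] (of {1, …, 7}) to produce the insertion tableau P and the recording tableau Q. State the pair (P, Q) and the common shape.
P = [1, 2, 4] / [3, 5, 6] / [7];  Q = [1, 3, 4] / [2, 5, 6] / [7];  common shape = (3, 3, 1)

Row-insert the values π_1, π_2, … into P one at a time, bumping the leftmost entry strictly greater than the inserted value down to the next row. The recording tableau Q records, in position (i, j), the step at which that cell was added to P.
  Insert 3 (step 1): P = [3];  Q = [1]
  Insert 1 (step 2): P = [1] / [3];  Q = [1] / [2]
  Insert 5 (step 3): P = [1, 5] / [3];  Q = [1, 3] / [2]
  Insert 7 (step 4): P = [1, 5, 7] / [3];  Q = [1, 3, 4] / [2]
  Insert 2 (step 5): P = [1, 2, 7] / [3, 5];  Q = [1, 3, 4] / [2, 5]
  Insert 6 (step 6): P = [1, 2, 6] / [3, 5, 7];  Q = [1, 3, 4] / [2, 5, 6]
  Insert 4 (step 7): P = [1, 2, 4] / [3, 5, 6] / [7];  Q = [1, 3, 4] / [2, 5, 6] / [7]
Final shape: (3, 3, 1).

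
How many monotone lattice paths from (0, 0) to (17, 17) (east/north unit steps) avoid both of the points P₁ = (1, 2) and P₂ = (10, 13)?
Number of paths = 1220724255

Inclusion–exclusion. Total paths: C(34, 17) = 2333606220. Through P₁: C(3, 1)·C(31, 16) = 901620585. Through P₂: C(23, 10)·C(11, 7) = 377541780. Since P₁ is strictly southwest of P₂, a monotone path through both must visit P₁ then P₂; paths through both = C(3, 1)·C(20, 9)·C(11, 7) = 166280400. Avoid both = 2333606220 − 901620585 − 377541780 + 166280400 = 1220724255.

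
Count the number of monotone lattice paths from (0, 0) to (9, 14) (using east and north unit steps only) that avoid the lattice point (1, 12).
Number of paths = 816605

Total paths from (0, 0) to (9, 14): C(23, 9) = 817190. Paths through (1, 12): (paths (0, 0) → (1, 12)) × (paths (1, 12) → (9, 14)) = C(13, 1) · C(10, 8) = 13 · 45 = 585. Avoidance count = 817190 − 585 = 816605.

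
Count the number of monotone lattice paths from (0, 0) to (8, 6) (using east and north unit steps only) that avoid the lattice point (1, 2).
Number of paths = 2013

Total paths from (0, 0) to (8, 6): C(14, 8) = 3003. Paths through (1, 2): (paths (0, 0) → (1, 2)) × (paths (1, 2) → (8, 6)) = C(3, 1) · C(11, 7) = 3 · 330 = 990. Avoidance count = 3003 − 990 = 2013.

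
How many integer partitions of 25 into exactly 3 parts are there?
p(25, 3 parts) = 52

Partitions of n into exactly k parts are in bijection with partitions of n − k into at most k parts (subtract 1 from each part). So p(25, exactly 3) = p(22, parts ≤ 3). Computing via the recurrence p(m, j) = p(m, j−1) + p(m−j, j) gives 52.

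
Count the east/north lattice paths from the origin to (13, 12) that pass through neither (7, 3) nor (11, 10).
Number of paths = 2721004

Inclusion–exclusion. Total paths: C(25, 13) = 5200300. Through P₁: C(10, 7)·C(15, 6) = 600600. Through P₂: C(21, 11)·C(4, 2) = 2116296. Since P₁ is strictly southwest of P₂, a monotone path through both must visit P₁ then P₂; paths through both = C(10, 7)·C(11, 4)·C(4, 2) = 237600. Avoid both = 5200300 − 600600 − 2116296 + 237600 = 2721004.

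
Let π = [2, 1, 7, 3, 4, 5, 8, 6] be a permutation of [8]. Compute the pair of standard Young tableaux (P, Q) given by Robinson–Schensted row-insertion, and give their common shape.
P = [1, 3, 4, 5, 6] / [2, 7, 8];  Q = [1, 3, 5, 6, 7] / [2, 4, 8];  common shape = (5, 3)

Row-insert the values π_1, π_2, … into P one at a time, bumping the leftmost entry strictly greater than the inserted value down to the next row. The recording tableau Q records, in position (i, j), the step at which that cell was added to P.
  Insert 2 (step 1): P = [2];  Q = [1]
  Insert 1 (step 2): P = [1] / [2];  Q = [1] / [2]
  Insert 7 (step 3): P = [1, 7] / [2];  Q = [1, 3] / [2]
  Insert 3 (step 4): P = [1, 3] / [2, 7];  Q = [1, 3] / [2, 4]
  Insert 4 (step 5): P = [1, 3, 4] / [2, 7];  Q = [1, 3, 5] / [2, 4]
  Insert 5 (step 6): P = [1, 3, 4, 5] / [2, 7];  Q = [1, 3, 5, 6] / [2, 4]
  Insert 8 (step 7): P = [1, 3, 4, 5, 8] / [2, 7];  Q = [1, 3, 5, 6, 7] / [2, 4]
  Insert 6 (step 8): P = [1, 3, 4, 5, 6] / [2, 7, 8];  Q = [1, 3, 5, 6, 7] / [2, 4, 8]
Final shape: (5, 3).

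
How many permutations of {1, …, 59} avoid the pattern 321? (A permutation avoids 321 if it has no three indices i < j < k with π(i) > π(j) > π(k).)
C_59 = 405944995127576985730643443367112

These 321-avoiding permutations are counted by the Catalan number C_n = (1/(n + 1)) · C(2n, n). For n = 59: C_59 = (1/60) · C(118, 59) = 24356699707654619143838606602026720/60 = 405944995127576985730643443367112.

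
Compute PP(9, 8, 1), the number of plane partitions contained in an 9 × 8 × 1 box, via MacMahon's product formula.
PP(9, 8, 1) = 24310

Evaluate the triple product over i = 1..9, j = 1..8, k = 1..1. The factors are (2/1) · (3/2) · (4/3) · (5/4) · (6/5) · (7/6) · (8/7) · (9/8) · … (72 factors total). The numerators and denominators telescope so the product is an integer; carrying out the multiplication exactly gives PP(9, 8, 1) = 24310.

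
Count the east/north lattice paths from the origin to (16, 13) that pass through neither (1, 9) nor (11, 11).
Number of paths = 53024943

Inclusion–exclusion. Total paths: C(29, 16) = 67863915. Through P₁: C(10, 1)·C(19, 15) = 38760. Through P₂: C(22, 11)·C(7, 5) = 14814072. Since P₁ is strictly southwest of P₂, a monotone path through both must visit P₁ then P₂; paths through both = C(10, 1)·C(12, 10)·C(7, 5) = 13860. Avoid both = 67863915 − 38760 − 14814072 + 13860 = 53024943.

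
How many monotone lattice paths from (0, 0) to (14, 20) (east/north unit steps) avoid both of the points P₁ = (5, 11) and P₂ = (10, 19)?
Number of paths = 1107561510

Inclusion–exclusion. Total paths: C(34, 14) = 1391975640. Through P₁: C(16, 5)·C(18, 9) = 212372160. Through P₂: C(29, 10)·C(5, 4) = 100150050. Since P₁ is strictly southwest of P₂, a monotone path through both must visit P₁ then P₂; paths through both = C(16, 5)·C(13, 5)·C(5, 4) = 28108080. Avoid both = 1391975640 − 212372160 − 100150050 + 28108080 = 1107561510.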